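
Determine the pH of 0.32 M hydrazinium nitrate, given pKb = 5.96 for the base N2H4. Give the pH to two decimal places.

N2H5+ is the conjugate acid of the weak base N2H4.
Kb = 10^(−5.96) = 1.10 × 10^-6
Ka = Kw/Kb = 1.0×10^-14 / 1.10 × 10^-6 = 9.09 × 10^-9
From the ICE table, Ka = [H+]²/(0.32 − [H+]) = 9.09 × 10^-9.
Since Ka ≪ C₀, [H+] ≈ √(Ka·C₀) = 5.39 × 10^-5 M.
Check: 0.017% ionized — well under 5%, approximation valid.
pH = −log(5.39 × 10^-5) = 4.27

pH = 4.27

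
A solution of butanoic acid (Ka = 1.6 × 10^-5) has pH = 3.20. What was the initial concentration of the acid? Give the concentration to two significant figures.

[H+] = 10^(-3.20) = 6.31 × 10^-4 M = x
Ka = x²/(C₀ − x) ⇒ C₀ = x + x²/Ka
C₀ = 6.31 × 10^-4 + (6.31 × 10^-4)²/(1.6 × 10^-5) = 2.55 × 10^-2 M

C₀ = 2.6 × 10^-2 M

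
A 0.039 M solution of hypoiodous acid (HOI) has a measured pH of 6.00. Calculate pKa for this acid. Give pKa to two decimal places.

[H+] = 10^(-6.00) = 1.00 × 10^-6 M
At equilibrium [HA] = 0.039 − 1.00 × 10^-6 = 3.90 × 10^-2 M
Ka = [H+][A-]/[HA] = (1.00 × 10^-6)² / 3.90 × 10^-2 = 2.56 × 10^-11
pKa = -log(2.56 × 10^-11) = 10.59

pKa = 10.59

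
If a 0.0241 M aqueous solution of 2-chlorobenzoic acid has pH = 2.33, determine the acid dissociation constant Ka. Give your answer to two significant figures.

[H+] = 10^(-2.33) = 4.68 × 10^-3 M
At equilibrium [HA] = 0.0241 − 4.68 × 10^-3 = 1.94 × 10^-2 M
Ka = [H+][A-]/[HA] = (4.68 × 10^-3)² / 1.94 × 10^-2 = 1.1 × 10^-3

Ka = 1.1 × 10^-3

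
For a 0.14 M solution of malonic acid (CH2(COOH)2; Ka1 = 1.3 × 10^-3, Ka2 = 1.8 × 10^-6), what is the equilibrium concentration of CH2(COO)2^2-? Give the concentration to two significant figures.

First ionization gives [H+] ≈ [CH2(COOH)COO-] = 1.29 × 10^-2 M.
Second step: Ka2 = [H+][CH2(COO)2^2-]/[CH2(COOH)COO-] ≈ [CH2(COO)2^2-] (since [H+] ≈ [CH2(COOH)COO-]).
So [CH2(COO)2^2-] ≈ Ka2.

1.8 × 10^-6 M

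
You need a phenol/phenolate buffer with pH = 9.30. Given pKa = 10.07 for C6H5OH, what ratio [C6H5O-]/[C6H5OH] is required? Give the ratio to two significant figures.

ratio = 0.17

pH = pKa + log(r) ⇒ log(r) = 9.30 − 10.07 = -0.77
r = [C6H5O-]/[C6H5OH] = 10^(-0.77) = 0.17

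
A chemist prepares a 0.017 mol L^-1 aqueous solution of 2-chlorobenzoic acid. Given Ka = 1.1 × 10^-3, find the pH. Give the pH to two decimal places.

pH = 2.42

ClC6H4COOH ⇌ ClC6H4COO- + H+
From the ICE table, Ka = [H+]²/(0.017 − [H+]) = 1.1 × 10^-3.
[H+] is not negligible relative to C₀; solve [H+]² + 0.0011·[H+] − 1.87e-05 = 0.
[H+] = [−0.0011 + √(0.0011² + 7.48e-05)]/2 = 3.81 × 10^-3 M
pH = −log[H+] = −log(3.81 × 10^-3) = 2.42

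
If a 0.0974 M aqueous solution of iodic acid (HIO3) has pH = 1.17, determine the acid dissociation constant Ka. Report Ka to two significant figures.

Ka = 1.5 × 10^-1

[H+] = 10^(-1.17) = 6.76 × 10^-2 M
At equilibrium [HA] = 0.0974 − 6.76 × 10^-2 = 2.98 × 10^-2 M
Ka = [H+][A-]/[HA] = (6.76 × 10^-2)² / 2.98 × 10^-2 = 1.5 × 10^-1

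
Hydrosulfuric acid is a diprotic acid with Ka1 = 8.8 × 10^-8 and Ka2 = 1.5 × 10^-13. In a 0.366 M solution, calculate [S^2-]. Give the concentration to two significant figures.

First ionization gives [H+] ≈ [HS-] = 1.79 × 10^-4 M.
Second step: Ka2 = [H+][S^2-]/[HS-] ≈ [S^2-] (since [H+] ≈ [HS-]).
So [S^2-] ≈ Ka2.

1.5 × 10^-13 M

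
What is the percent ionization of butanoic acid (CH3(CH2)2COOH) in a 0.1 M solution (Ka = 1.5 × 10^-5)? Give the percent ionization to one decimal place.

CH3(CH2)2COOH ⇌ CH3(CH2)2COO- + H+; let x = [H+] at equilibrium.
x ≈ √(Ka·C₀) = √(1.5 × 10^-5 × 0.1) = 1.22 × 10^-3 M
% ionization = x/C₀ × 100% = 1.22 × 10^-3/0.1 × 100% = 1.2%

1.2%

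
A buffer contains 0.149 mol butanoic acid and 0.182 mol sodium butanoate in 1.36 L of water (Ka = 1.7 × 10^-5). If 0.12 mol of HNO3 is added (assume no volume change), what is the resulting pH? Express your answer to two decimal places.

pH = 4.13

Added H+ converts CH3(CH2)2COO- to CH3(CH2)2COOH: CH3(CH2)2COOH → 0.269 mol, CH3(CH2)2COO- → 0.062 mol.
pKa = −log(1.7 × 10^-5) = 4.770
pH = pKa + log(n_CH3(CH2)2COO-/n_CH3(CH2)2COOH) = 4.770 + log(0.062/0.269) = 4.770 + (-0.637)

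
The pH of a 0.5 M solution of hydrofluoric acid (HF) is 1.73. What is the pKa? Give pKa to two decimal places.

[H+] = 10^(-1.73) = 1.86 × 10^-2 M
At equilibrium [HA] = 0.5 − 1.86 × 10^-2 = 4.81 × 10^-1 M
Ka = [H+][A-]/[HA] = (1.86 × 10^-2)² / 4.81 × 10^-1 = 7.19 × 10^-4
pKa = -log(7.19 × 10^-4) = 3.14

pKa = 3.14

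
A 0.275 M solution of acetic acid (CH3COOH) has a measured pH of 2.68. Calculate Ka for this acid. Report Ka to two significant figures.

Ka = 1.6 × 10^-5

[H+] = 10^(-2.68) = 2.09 × 10^-3 M
At equilibrium [HA] = 0.275 − 2.09 × 10^-3 = 2.73 × 10^-1 M
Ka = [H+][A-]/[HA] = (2.09 × 10^-3)² / 2.73 × 10^-1 = 1.6 × 10^-5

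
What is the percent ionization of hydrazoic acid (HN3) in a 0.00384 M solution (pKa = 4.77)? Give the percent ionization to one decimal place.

HN3 ⇌ N3- + H+; let x = [H+] at equilibrium.
Ka = 10^(−4.77) = 1.70 × 10^-5
Solve x² + 1.7e-05x − 6.53e-08 = 0 → x = 2.47 × 10^-4 M
% ionization = x/C₀ × 100% = 2.47 × 10^-4/0.00384 × 100% = 6.4%

6.4%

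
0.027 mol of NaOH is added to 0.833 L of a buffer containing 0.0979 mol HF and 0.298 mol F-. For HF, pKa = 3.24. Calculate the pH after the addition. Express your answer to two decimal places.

pH = 3.90

OH- converts HF to F-: HF → 0.0709 mol, F- → 0.325 mol.
pH = pKa + log(n_F-/n_HF) = 3.24 + log(0.325/0.0709) = 3.24 + (+0.661)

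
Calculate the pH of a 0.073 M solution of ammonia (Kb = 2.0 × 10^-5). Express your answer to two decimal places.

pH = 11.08

NH3 + H2O ⇌ NH4+ + OH-
From the ICE table, Kb = [OH-]²/(0.073 − [OH-]) = 2.0 × 10^-5.
Neglecting [OH-] in the denominator: [OH-] = √(2.0 × 10^-5 × 0.073) = 1.21 × 10^-3 M
pOH = 2.92, so pH = 14.00 − pOH = 11.08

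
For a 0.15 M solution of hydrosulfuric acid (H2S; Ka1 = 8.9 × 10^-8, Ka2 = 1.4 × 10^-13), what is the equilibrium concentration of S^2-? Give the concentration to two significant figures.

First ionization gives [H+] ≈ [HS-] = 1.16 × 10^-4 M.
Second step: Ka2 = [H+][S^2-]/[HS-] ≈ [S^2-] (since [H+] ≈ [HS-]).
So [S^2-] ≈ Ka2.

1.4 × 10^-13 M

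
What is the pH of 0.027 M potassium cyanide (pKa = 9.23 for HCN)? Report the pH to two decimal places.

pH = 10.83

CN- is the conjugate base of the weak acid HCN.
Ka = 10^(−9.23) = 5.89 × 10^-10
Kb = Kw/Ka = 1.0×10^-14 / 5.89 × 10^-10 = 1.70 × 10^-5
Kb = [OH-]²/(0.027 − [OH-]) = 1.70 × 10^-5
Assume [OH-] ≪ 0.027: [OH-] ≈ √(1.70 × 10^-5 × 0.027) = 6.77 × 10^-4 M
Check: 2.5% ionized — well under 5%, approximation valid.
pOH = −log(6.77 × 10^-4) = 3.17; pH = 14.00 − 3.17 = 10.83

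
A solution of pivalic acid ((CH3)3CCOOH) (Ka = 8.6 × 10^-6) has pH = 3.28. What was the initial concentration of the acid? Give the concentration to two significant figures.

[H+] = 10^(-3.28) = 5.25 × 10^-4 M = x
Ka = x²/(C₀ − x) ⇒ C₀ = x + x²/Ka
C₀ = 5.25 × 10^-4 + (5.25 × 10^-4)²/(8.6 × 10^-6) = 3.26 × 10^-2 M

C₀ = 3.3 × 10^-2 M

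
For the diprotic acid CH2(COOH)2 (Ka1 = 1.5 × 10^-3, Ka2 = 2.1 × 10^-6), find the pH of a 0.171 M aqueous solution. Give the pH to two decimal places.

pH = 1.82

Since Ka1 ≫ Ka2, the first ionization dominates [H+].
Ka1 = x²/(0.171 − x) = 1.5 × 10^-3
Solving the quadratic: x = (−Ka1 + √(Ka1² + 4·Ka1·C₀))/2 = 1.53 × 10^-2 M
pH = −log(1.53 × 10^-2) = 1.82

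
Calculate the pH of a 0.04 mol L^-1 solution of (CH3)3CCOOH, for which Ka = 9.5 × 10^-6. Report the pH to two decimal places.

(CH3)3CCOOH ⇌ (CH3)3CCOO- + H+
From the ICE table, Ka = x²/(0.04 − x) = 9.5 × 10^-6.
Neglecting x in the denominator: x = √(9.5 × 10^-6 × 0.04) = 6.16 × 10^-4 M
(x/C₀ = 1.5% < 5%, so the approximation holds.)
pH = −log(6.16 × 10^-4) = 3.21

pH = 3.21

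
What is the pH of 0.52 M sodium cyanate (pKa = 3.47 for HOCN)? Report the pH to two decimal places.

pH = 8.59

OCN- is the conjugate base of the weak acid HOCN.
Ka = 10^(−3.47) = 3.39 × 10^-4
Kb = Kw/Ka = 1.0×10^-14 / 3.39 × 10^-4 = 2.95 × 10^-11
From the ICE table, Kb = [OH-]²/(0.52 − [OH-]) = 2.95 × 10^-11.
Assume [OH-] ≪ 0.52: [OH-] ≈ √(2.95 × 10^-11 × 0.52) = 3.92 × 10^-6 M
Check: 0.00075% ionized — well under 5%, approximation valid.
pOH = −log(3.92 × 10^-6) = 5.41; pH = 14.00 − 5.41 = 8.59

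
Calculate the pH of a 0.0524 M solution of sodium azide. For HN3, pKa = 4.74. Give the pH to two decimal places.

pH = 8.73

N3- is the conjugate base of the weak acid HN3.
Ka = 10^(−4.74) = 1.82 × 10^-5
Kb = Kw/Ka = 1.0×10^-14 / 1.82 × 10^-5 = 5.49 × 10^-10
Kb = [OH-]²/(0.0524 − [OH-]) = 5.49 × 10^-10
Since Kb ≪ C₀, [OH-] ≈ √(Kb·C₀) = 5.36 × 10^-6 M.
pOH = 5.27, so pH = 14.00 − pOH = 8.73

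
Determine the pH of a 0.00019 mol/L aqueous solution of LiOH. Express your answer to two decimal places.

pH = 10.28

LiOH is a strong base; [OH-] = 0.00019 M.
pOH = -log(0.00019) = 3.72
pH = 14.00 - 3.72 = 10.28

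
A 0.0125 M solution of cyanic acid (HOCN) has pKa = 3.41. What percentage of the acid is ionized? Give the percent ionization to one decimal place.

16.2%

HOCN ⇌ OCN- + H+; let x = [H+] at equilibrium.
Ka = 10^(−3.41) = 3.89 × 10^-4
Solve x² + 0.000389x − 4.86e-06 = 0 → x = 2.02 × 10^-3 M
% ionization = x/C₀ × 100% = 2.02 × 10^-3/0.0125 × 100% = 16.2%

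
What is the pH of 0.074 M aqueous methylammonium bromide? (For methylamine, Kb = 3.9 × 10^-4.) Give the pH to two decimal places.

pH = 5.86

CH3NH3+ is the conjugate acid of the weak base CH3NH2.
Ka = Kw/Kb = 1.0×10^-14 / 3.9 × 10^-4 = 2.56 × 10^-11
Ka = [H+]²/(0.074 − [H+]) = 2.56 × 10^-11
Assume [H+] ≪ 0.074: [H+] ≈ √(2.56 × 10^-11 × 0.074) = 1.38 × 10^-6 M
pH = −log[H+] = −log(1.38 × 10^-6) = 5.86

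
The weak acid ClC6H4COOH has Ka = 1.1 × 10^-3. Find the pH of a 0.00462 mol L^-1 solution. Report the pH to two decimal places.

ClC6H4COOH ⇌ ClC6H4COO- + H+
Ka = x²/(0.00462 − x) = 1.1 × 10^-3
The 5% rule fails; solving x² + Ka·x − Ka·C₀ = 0 exactly:
x = (−Ka + √(Ka² + 4·Ka·C₀))/2 = 1.77 × 10^-3 M
pH = −log[H+] = −log(1.77 × 10^-3) = 2.75

pH = 2.75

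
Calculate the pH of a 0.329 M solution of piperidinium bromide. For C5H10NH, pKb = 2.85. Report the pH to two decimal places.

C5H10NH2+ is the conjugate acid of the weak base C5H10NH.
Kb = 10^(−2.85) = 1.41 × 10^-3
Ka = Kw/Kb = 1.0×10^-14 / 1.41 × 10^-3 = 7.09 × 10^-12
Ka = [H+]²/(0.329 − [H+]) = 7.09 × 10^-12
Since Ka ≪ C₀, [H+] ≈ √(Ka·C₀) = 1.53 × 10^-6 M.
pH = −log(1.53 × 10^-6) = 5.82

pH = 5.82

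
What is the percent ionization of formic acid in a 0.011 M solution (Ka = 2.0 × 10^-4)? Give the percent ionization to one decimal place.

12.6%

HCOOH ⇌ HCOO- + H+; let x = [H+] at equilibrium.
Ka = x²/(C₀ − x); solving the quadratic gives x = 1.39 × 10^-3 M.
% ionization = x/C₀ × 100% = 1.39 × 10^-3/0.011 × 100% = 12.6%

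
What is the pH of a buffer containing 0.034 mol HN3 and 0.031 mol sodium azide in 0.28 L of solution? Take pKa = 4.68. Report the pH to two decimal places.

pH = 4.64

Henderson–Hasselbalch: pH = pKa + log([N3-]/[HN3]) = 4.68 + log(0.031/0.034)
pH = 4.68 + (-0.040) = 4.64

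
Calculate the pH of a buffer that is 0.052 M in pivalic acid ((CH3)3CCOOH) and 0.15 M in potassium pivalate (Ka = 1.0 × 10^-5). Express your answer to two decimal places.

pH = 5.46

pKa = −log(1.0 × 10^-5) = 5.000
Henderson–Hasselbalch: pH = pKa + log([(CH3)3CCOO-]/[(CH3)3CCOOH]) = 5.000 + log(0.15/0.052)
pH = 5.000 + (+0.460) = 5.46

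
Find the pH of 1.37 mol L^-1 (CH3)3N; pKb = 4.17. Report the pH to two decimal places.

pH = 11.98

(CH3)3N + H2O ⇌ (CH3)3NH+ + OH-
Kb = 10^(−4.17) = 6.76 × 10^-5
Kb = [OH-]²/(1.37 − [OH-]) = 6.76 × 10^-5
Assume [OH-] ≪ 1.37: [OH-] ≈ √(6.76 × 10^-5 × 1.37) = 9.62 × 10^-3 M
([OH-]/C₀ = 0.7% < 5%, so the approximation holds.)
pOH = 2.02, so pH = 14.00 − pOH = 11.98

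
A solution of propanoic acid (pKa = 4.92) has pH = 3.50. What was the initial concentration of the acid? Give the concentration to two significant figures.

[H+] = 10^(-3.50) = 3.16 × 10^-4 M = x
Ka = 10^(−4.92) = 1.20 × 10^-5
Ka = x²/(C₀ − x) ⇒ C₀ = x + x²/Ka
C₀ = 3.16 × 10^-4 + (3.16 × 10^-4)²/(1.20 × 10^-5) = 8.64 × 10^-3 M

C₀ = 8.6 × 10^-3 M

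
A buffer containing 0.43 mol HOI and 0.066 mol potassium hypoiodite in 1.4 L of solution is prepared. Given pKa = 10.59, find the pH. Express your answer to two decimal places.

pH = 9.78

Henderson–Hasselbalch: pH = pKa + log([OI-]/[HOI]) = 10.59 + log(0.066/0.43)
pH = 10.59 + (-0.814) = 9.78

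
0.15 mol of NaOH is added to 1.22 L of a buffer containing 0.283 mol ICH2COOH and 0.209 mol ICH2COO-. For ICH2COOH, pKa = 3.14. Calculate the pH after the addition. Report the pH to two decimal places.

After neutralization: n(ICH2COOH) = 0.133 mol, n(ICH2COO-) = 0.359 mol.
pH = pKa + log(n_ICH2COO-/n_ICH2COOH) = 3.14 + log(0.359/0.133) = 3.14 + (+0.431)

pH = 3.57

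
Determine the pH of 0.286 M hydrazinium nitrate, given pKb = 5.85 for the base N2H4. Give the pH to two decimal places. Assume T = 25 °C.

N2H5+ is the conjugate acid of the weak base N2H4.
Kb = 10^(−5.85) = 1.41 × 10^-6
Ka = Kw/Kb = 1.0×10^-14 / 1.41 × 10^-6 = 7.09 × 10^-9
Ka = x²/(0.286 − x) = 7.09 × 10^-9
Since Ka ≪ C₀, x ≈ √(Ka·C₀) = 4.50 × 10^-5 M.
Check: 0.016% ionized — well under 5%, approximation valid.
pH = −log[H+] = −log(4.50 × 10^-5) = 4.35

pH = 4.35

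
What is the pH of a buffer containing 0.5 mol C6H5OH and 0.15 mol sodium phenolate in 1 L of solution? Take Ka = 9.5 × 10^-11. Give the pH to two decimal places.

pKa = −log(9.5 × 10^-11) = 10.022
pH = pKa + log([A⁻]/[HA]) = 10.022 + log(0.15/0.5)
pH = 10.022 + (-0.523) = 9.50

pH = 9.50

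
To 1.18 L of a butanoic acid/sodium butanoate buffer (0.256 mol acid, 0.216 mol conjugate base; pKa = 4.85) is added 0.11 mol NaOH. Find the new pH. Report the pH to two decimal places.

OH- converts CH3(CH2)2COOH to CH3(CH2)2COO-: CH3(CH2)2COOH → 0.146 mol, CH3(CH2)2COO- → 0.326 mol.
pH = pKa + log([A⁻]/[HA]) = 4.85 + log(0.326/0.146) = 4.85 +0.349

pH = 5.20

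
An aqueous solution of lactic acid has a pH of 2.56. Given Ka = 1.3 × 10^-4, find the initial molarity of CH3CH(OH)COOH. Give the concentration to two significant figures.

C₀ = 6.1 × 10^-2 M

[H+] = 10^(-2.56) = 2.75 × 10^-3 M = x
Ka = x²/(C₀ − x) ⇒ C₀ = x + x²/Ka
C₀ = 2.75 × 10^-3 + (2.75 × 10^-3)²/(1.3 × 10^-4) = 6.09 × 10^-2 M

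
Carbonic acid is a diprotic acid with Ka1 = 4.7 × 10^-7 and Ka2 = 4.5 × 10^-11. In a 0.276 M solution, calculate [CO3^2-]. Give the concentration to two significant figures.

First ionization gives [H+] ≈ [HCO3-] = 3.60 × 10^-4 M.
Second step: Ka2 = [H+][CO3^2-]/[HCO3-] ≈ [CO3^2-] (since [H+] ≈ [HCO3-]).
So [CO3^2-] ≈ Ka2.

4.5 × 10^-11 M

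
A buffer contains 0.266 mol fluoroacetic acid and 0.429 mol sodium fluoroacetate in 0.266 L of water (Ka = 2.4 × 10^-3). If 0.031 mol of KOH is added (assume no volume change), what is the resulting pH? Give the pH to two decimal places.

After neutralization: n(FCH2COOH) = 0.235 mol, n(FCH2COO-) = 0.46 mol.
pKa = −log(2.4 × 10^-3) = 2.620
pH = pKa + log(n_FCH2COO-/n_FCH2COOH) = 2.620 + log(0.46/0.235) = 2.620 + (+0.292)

pH = 2.91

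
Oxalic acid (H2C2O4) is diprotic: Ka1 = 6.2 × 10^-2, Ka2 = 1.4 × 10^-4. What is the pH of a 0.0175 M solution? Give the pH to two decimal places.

Ka1 ≫ Ka2, so treat the first dissociation as the only significant source of H+.
Ka1 = x²/(0.0175 − x) = 6.2 × 10^-2
Solving the quadratic: x = (−Ka1 + √(Ka1² + 4·Ka1·C₀))/2 = 1.42 × 10^-2 M
pH = −log(1.42 × 10^-2) = 1.85

pH = 1.85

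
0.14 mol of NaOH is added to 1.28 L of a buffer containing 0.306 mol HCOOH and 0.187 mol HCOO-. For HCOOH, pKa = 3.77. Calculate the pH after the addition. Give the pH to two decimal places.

pH = 4.06

After neutralization: n(HCOOH) = 0.166 mol, n(HCOO-) = 0.327 mol.
pH = pKa + log([A⁻]/[HA]) = 3.77 + log(0.327/0.166) = 3.77 +0.294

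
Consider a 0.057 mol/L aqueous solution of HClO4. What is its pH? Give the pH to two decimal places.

pH = 1.24

HClO4 is a strong acid and dissociates completely, so [H+] = 0.057 M.
pH = -log(0.057) = 1.24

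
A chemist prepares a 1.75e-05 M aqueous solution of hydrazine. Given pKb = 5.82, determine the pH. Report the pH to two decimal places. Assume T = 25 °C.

pH = 8.65

N2H4 + H2O ⇌ N2H5+ + OH-
Kb = 10^(−5.82) = 1.51 × 10^-6
Let x = [OH-] at equilibrium. Kb = x²/(1.75e-05 − x).
x is not negligible relative to C₀; solve x² + 1.51e-06·x − 2.64e-11 = 0.
x = (−Kb + √(Kb² + 4·Kb·C₀))/2 = 4.44 × 10^-6 M
pOH = 5.35, so pH = 14.00 − pOH = 8.65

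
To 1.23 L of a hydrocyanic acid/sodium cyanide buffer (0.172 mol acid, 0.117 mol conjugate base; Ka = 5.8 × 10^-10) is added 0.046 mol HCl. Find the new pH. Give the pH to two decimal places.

After neutralization: n(HCN) = 0.218 mol, n(CN-) = 0.071 mol.
pKa = −log(5.8 × 10^-10) = 9.237
Henderson–Hasselbalch with mole ratio 0.071/0.218: pH = 9.237 + (-0.487)

pH = 8.75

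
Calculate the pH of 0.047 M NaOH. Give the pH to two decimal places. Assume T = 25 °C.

pH = 12.67

NaOH is a strong base; [OH-] = 0.047 M.
pOH = -log(0.047) = 1.33
pH = 14.00 - 1.33 = 12.67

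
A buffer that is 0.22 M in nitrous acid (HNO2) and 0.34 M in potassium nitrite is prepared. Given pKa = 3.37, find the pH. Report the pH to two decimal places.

pH = 3.56

Using pH = pKa + log([base]/[acid]) with [base]/[acid] = 0.34/0.22:
pH = 3.37 + (+0.189) = 3.56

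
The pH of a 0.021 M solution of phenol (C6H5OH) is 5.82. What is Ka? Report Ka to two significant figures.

Ka = 1.1 × 10^-10

[H+] = 10^(-5.82) = 1.51 × 10^-6 M
At equilibrium [HA] = 0.021 − 1.51 × 10^-6 = 2.10 × 10^-2 M
Ka = [H+][A-]/[HA] = (1.51 × 10^-6)² / 2.10 × 10^-2 = 1.1 × 10^-10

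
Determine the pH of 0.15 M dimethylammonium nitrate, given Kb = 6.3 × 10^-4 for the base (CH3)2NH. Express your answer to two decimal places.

pH = 5.81

(CH3)2NH2+ is the conjugate acid of the weak base (CH3)2NH.
Ka = Kw/Kb = 1.0×10^-14 / 6.3 × 10^-4 = 1.59 × 10^-11
Ka = x²/(0.15 − x) = 1.59 × 10^-11
Since Ka ≪ C₀, x ≈ √(Ka·C₀) = 1.54 × 10^-6 M.
pH = −log(1.54 × 10^-6) = 5.81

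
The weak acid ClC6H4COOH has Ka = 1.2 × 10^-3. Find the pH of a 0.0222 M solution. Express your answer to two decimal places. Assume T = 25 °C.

pH = 2.34

ClC6H4COOH ⇌ ClC6H4COO- + H+
Ka = [H+]²/(0.0222 − [H+]) = 1.2 × 10^-3
The 5% rule fails; solving [H+]² + Ka·[H+] − Ka·C₀ = 0 exactly:
[H+] = [−0.0012 + √(0.0012² + 0.000107)]/2 = 4.60 × 10^-3 M
pH = −log(4.60 × 10^-3) = 2.34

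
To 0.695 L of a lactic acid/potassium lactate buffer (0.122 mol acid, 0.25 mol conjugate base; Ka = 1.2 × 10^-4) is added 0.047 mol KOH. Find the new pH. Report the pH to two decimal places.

pH = 4.52

OH- converts CH3CH(OH)COOH to CH3CH(OH)COO-: CH3CH(OH)COOH → 0.075 mol, CH3CH(OH)COO- → 0.297 mol.
pKa = −log(1.2 × 10^-4) = 3.921
Henderson–Hasselbalch with mole ratio 0.297/0.075: pH = 3.921 + (+0.598)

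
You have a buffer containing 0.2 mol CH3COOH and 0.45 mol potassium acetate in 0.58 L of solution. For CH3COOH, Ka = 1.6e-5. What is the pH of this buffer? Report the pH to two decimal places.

pKa = −log(1.6 × 10^-5) = 4.796
pH = pKa + log([A⁻]/[HA]) = 4.796 + log(0.45/0.2)
pH = 4.796 + (+0.352) = 5.15

pH = 5.15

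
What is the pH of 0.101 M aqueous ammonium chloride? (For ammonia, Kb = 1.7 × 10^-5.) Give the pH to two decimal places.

pH = 5.11

NH4+ is the conjugate acid of the weak base NH3.
Ka = Kw/Kb = 1.0×10^-14 / 1.7 × 10^-5 = 5.88 × 10^-10
Ka = [H+]²/(0.101 − [H+]) = 5.88 × 10^-10
Neglecting [H+] in the denominator: [H+] = √(5.88 × 10^-10 × 0.101) = 7.71 × 10^-6 M
Check: 0.0076% ionized — well under 5%, approximation valid.
pH = −log(7.71 × 10^-6) = 5.11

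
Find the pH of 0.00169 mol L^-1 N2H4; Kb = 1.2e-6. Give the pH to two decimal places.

N2H4 + H2O ⇌ N2H5+ + OH-
From the ICE table, Kb = [OH-]²/(0.00169 − [OH-]) = 1.2 × 10^-6.
Neglecting [OH-] in the denominator: [OH-] = √(1.2 × 10^-6 × 0.00169) = 4.50 × 10^-5 M
pOH = −log(4.50 × 10^-5) = 4.35; pH = 14.00 − 4.35 = 9.65

pH = 9.65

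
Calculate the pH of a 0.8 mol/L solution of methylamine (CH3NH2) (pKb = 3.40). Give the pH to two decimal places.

pH = 12.25

CH3NH2 + H2O ⇌ CH3NH3+ + OH-
Kb = 10^(−3.40) = 3.98 × 10^-4
From the ICE table, Kb = [OH-]²/(0.8 − [OH-]) = 3.98 × 10^-4.
Assume [OH-] ≪ 0.8: [OH-] ≈ √(3.98 × 10^-4 × 0.8) = 1.78 × 10^-2 M
pOH = −log(1.78 × 10^-2) = 1.75; pH = 14.00 − 1.75 = 12.25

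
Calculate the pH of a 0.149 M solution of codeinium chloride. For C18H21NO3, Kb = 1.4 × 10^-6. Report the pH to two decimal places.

pH = 4.49

C18H22NO3+ is the conjugate acid of the weak base C18H21NO3.
Ka = Kw/Kb = 1.0×10^-14 / 1.4 × 10^-6 = 7.14 × 10^-9
From the ICE table, Ka = x²/(0.149 − x) = 7.14 × 10^-9.
Neglecting x in the denominator: x = √(7.14 × 10^-9 × 0.149) = 3.26 × 10^-5 M
(x/C₀ = 0.022% < 5%, so the approximation holds.)
pH = −log(3.26 × 10^-5) = 4.49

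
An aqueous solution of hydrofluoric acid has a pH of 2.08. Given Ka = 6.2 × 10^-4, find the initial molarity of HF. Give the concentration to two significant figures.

[H+] = 10^(-2.08) = 8.32 × 10^-3 M = x
Ka = x²/(C₀ − x) ⇒ C₀ = x + x²/Ka
C₀ = 8.32 × 10^-3 + (8.32 × 10^-3)²/(6.2 × 10^-4) = 1.20 × 10^-1 M

C₀ = 1.2 × 10^-1 M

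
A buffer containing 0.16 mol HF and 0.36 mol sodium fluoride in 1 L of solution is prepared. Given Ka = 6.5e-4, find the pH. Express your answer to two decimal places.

pH = 3.54

pKa = −log(6.5 × 10^-4) = 3.187
Using pH = pKa + log([base]/[acid]) with [base]/[acid] = 0.36/0.16:
pH = 3.187 + (+0.352) = 3.54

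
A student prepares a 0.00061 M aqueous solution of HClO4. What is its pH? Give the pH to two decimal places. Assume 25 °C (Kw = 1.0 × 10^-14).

HClO4 is a strong acid and dissociates completely, so [H+] = 0.00061 M.
pH = -log(0.00061) = 3.21

pH = 3.21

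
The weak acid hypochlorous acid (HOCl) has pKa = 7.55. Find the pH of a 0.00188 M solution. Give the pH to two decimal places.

pH = 5.14

HOCl ⇌ OCl- + H+
Ka = 10^(−7.55) = 2.82 × 10^-8
Ka = [H+]²/(0.00188 − [H+]) = 2.82 × 10^-8
Assume [H+] ≪ 0.00188: [H+] ≈ √(2.82 × 10^-8 × 0.00188) = 7.28 × 10^-6 M
([H+]/C₀ = 0.39% < 5%, so the approximation holds.)
pH = −log(7.28 × 10^-6) = 5.14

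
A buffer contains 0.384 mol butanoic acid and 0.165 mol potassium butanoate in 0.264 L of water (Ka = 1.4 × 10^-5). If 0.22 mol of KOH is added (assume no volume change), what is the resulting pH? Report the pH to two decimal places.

pH = 5.22

OH- converts CH3(CH2)2COOH to CH3(CH2)2COO-: CH3(CH2)2COOH → 0.164 mol, CH3(CH2)2COO- → 0.385 mol.
pKa = −log(1.4 × 10^-5) = 4.854
pH = pKa + log([A⁻]/[HA]) = 4.854 + log(0.385/0.164) = 4.854 +0.371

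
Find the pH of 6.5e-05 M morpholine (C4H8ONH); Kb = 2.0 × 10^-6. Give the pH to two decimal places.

pH = 9.02

C4H8ONH + H2O ⇌ C4H8ONH2+ + OH-
Kb = x²/(6.5e-05 − x) = 2.0 × 10^-6
The 5% rule fails; solving x² + Kb·x − Kb·C₀ = 0 exactly:
x = (−Kb + √(Kb² + 4·Kb·C₀))/2 = 1.04 × 10^-5 M
pOH = 4.98, so pH = 14.00 − pOH = 9.02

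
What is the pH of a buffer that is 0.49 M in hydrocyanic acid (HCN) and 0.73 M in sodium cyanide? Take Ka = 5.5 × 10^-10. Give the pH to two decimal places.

pKa = −log(5.5 × 10^-10) = 9.260
Henderson–Hasselbalch: pH = pKa + log([CN-]/[HCN]) = 9.260 + log(0.73/0.49)
pH = 9.260 + (+0.173) = 9.43

pH = 9.43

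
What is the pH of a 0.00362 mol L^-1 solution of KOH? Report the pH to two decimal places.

KOH is a strong base; [OH-] = 0.00362 M.
pOH = -log(0.00362) = 2.44
pH = 14.00 - 2.44 = 11.56

pH = 11.56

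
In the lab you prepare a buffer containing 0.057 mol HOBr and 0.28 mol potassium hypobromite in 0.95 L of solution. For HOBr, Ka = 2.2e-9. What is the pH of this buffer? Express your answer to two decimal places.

pKa = −log(2.2 × 10^-9) = 8.658
Using pH = pKa + log([base]/[acid]) with [base]/[acid] = 0.28/0.057:
pH = 8.658 + (+0.691) = 9.35

pH = 9.35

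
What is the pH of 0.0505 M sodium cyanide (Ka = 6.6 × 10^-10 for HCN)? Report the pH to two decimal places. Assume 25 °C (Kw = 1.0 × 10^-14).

CN- is the conjugate base of the weak acid HCN.
Kb = Kw/Ka = 1.0×10^-14 / 6.6 × 10^-10 = 1.52 × 10^-5
Let x = [OH-] at equilibrium. Kb = x²/(0.0505 − x).
Neglecting x in the denominator: x = √(1.52 × 10^-5 × 0.0505) = 8.76 × 10^-4 M
(x/C₀ = 1.7% < 5%, so the approximation holds.)
pOH = 3.06, so pH = 14.00 − pOH = 10.94

pH = 10.94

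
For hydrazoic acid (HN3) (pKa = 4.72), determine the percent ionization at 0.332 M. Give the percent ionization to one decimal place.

HN3 ⇌ N3- + H+; let x = [H+] at equilibrium.
Ka = 10^(−4.72) = 1.91 × 10^-5
x ≈ √(Ka·C₀) = √(1.91 × 10^-5 × 0.332) = 2.52 × 10^-3 M
% ionization = x/C₀ × 100% = 2.52 × 10^-3/0.332 × 100% = 0.8%

0.8%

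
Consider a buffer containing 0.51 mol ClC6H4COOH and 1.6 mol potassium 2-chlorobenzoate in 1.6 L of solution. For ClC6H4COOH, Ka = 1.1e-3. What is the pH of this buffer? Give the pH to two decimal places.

pH = 3.46

pKa = −log(1.1 × 10^-3) = 2.959
Using pH = pKa + log([base]/[acid]) with [base]/[acid] = 1.6/0.51:
pH = 2.959 + (+0.497) = 3.46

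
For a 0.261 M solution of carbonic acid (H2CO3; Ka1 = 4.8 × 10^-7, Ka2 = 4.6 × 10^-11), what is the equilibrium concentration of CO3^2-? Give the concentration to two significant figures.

First ionization gives [H+] ≈ [HCO3-] = 3.54 × 10^-4 M.
Second step: Ka2 = [H+][CO3^2-]/[HCO3-] ≈ [CO3^2-] (since [H+] ≈ [HCO3-]).
So [CO3^2-] ≈ Ka2.

4.6 × 10^-11 M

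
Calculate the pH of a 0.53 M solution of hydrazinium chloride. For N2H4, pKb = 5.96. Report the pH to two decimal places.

pH = 4.16

N2H5+ is the conjugate acid of the weak base N2H4.
Kb = 10^(−5.96) = 1.10 × 10^-6
Ka = Kw/Kb = 1.0×10^-14 / 1.10 × 10^-6 = 9.09 × 10^-9
From the ICE table, Ka = x²/(0.53 − x) = 9.09 × 10^-9.
Neglecting x in the denominator: x = √(9.09 × 10^-9 × 0.53) = 6.94 × 10^-5 M
Check: 0.013% ionized — well under 5%, approximation valid.
pH = −log(6.94 × 10^-5) = 4.16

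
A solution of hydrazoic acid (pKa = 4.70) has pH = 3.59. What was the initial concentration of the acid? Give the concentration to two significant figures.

C₀ = 3.6 × 10^-3 M

[H+] = 10^(-3.59) = 2.57 × 10^-4 M = x
Ka = 10^(−4.70) = 2.00 × 10^-5
Ka = x²/(C₀ − x) ⇒ C₀ = x + x²/Ka
C₀ = 2.57 × 10^-4 + (2.57 × 10^-4)²/(2.00 × 10^-5) = 3.56 × 10^-3 M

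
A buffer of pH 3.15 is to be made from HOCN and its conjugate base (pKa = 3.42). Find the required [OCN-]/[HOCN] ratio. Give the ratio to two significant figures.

ratio = 0.54

pH = pKa + log(r) ⇒ log(r) = 3.15 − 3.42 = -0.27
r = [OCN-]/[HOCN] = 10^(-0.27) = 0.537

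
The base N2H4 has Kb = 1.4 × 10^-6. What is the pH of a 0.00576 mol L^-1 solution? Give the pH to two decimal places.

N2H4 + H2O ⇌ N2H5+ + OH-
From the ICE table, Kb = x²/(0.00576 − x) = 1.4 × 10^-6.
Assume x ≪ 0.00576: x ≈ √(1.4 × 10^-6 × 0.00576) = 8.98 × 10^-5 M
pOH = 4.05, so pH = 14.00 − pOH = 9.95

pH = 9.95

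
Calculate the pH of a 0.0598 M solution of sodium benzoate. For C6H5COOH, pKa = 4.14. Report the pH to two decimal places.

pH = 8.46

C6H5COO- is the conjugate base of the weak acid C6H5COOH.
Ka = 10^(−4.14) = 7.24 × 10^-5
Kb = Kw/Ka = 1.0×10^-14 / 7.24 × 10^-5 = 1.38 × 10^-10
From the ICE table, Kb = x²/(0.0598 − x) = 1.38 × 10^-10.
Neglecting x in the denominator: x = √(1.38 × 10^-10 × 0.0598) = 2.87 × 10^-6 M
(x/C₀ = 0.0048% < 5%, so the approximation holds.)
pOH = −log(2.87 × 10^-6) = 5.54; pH = 14.00 − 5.54 = 8.46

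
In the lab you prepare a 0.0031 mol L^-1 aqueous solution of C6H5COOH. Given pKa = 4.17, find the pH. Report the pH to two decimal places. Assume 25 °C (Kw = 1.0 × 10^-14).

C6H5COOH ⇌ C6H5COO- + H+
Ka = 10^(−4.17) = 6.76 × 10^-5
Let x = [H+] at equilibrium. Ka = x²/(0.0031 − x).
Here C₀/Ka ≈ 45.9, so the small-x approximation fails. Use the quadratic:
x = (−Ka + √(Ka² + 4·Ka·C₀))/2 = 4.25 × 10^-4 M
pH = −log(4.25 × 10^-4) = 3.37

pH = 3.37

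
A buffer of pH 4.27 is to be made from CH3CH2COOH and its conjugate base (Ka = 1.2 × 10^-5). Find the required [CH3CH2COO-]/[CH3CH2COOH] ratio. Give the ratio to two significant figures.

pKa = -log(1.2 × 10^-5) = 4.921
pH = pKa + log(r) ⇒ log(r) = 4.27 − 4.921 = -0.651
r = [CH3CH2COO-]/[CH3CH2COOH] = 10^(-0.651) = 0.223

ratio = 0.22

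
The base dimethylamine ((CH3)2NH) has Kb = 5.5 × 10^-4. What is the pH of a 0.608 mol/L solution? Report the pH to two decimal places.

(CH3)2NH + H2O ⇌ (CH3)2NH2+ + OH-
From the ICE table, Kb = x²/(0.608 − x) = 5.5 × 10^-4.
Assume x ≪ 0.608: x ≈ √(5.5 × 10^-4 × 0.608) = 1.83 × 10^-2 M
Check: 3% ionized — well under 5%, approximation valid.
pOH = 1.74, so pH = 14.00 − pOH = 12.26

pH = 12.26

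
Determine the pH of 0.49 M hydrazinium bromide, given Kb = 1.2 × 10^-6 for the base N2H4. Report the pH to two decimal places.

pH = 4.19

N2H5+ is the conjugate acid of the weak base N2H4.
Ka = Kw/Kb = 1.0×10^-14 / 1.2 × 10^-6 = 8.33 × 10^-9
Let x = [H+] at equilibrium. Ka = x²/(0.49 − x).
Assume x ≪ 0.49: x ≈ √(8.33 × 10^-9 × 0.49) = 6.39 × 10^-5 M
(x/C₀ = 0.013% < 5%, so the approximation holds.)
pH = −log(6.39 × 10^-5) = 4.19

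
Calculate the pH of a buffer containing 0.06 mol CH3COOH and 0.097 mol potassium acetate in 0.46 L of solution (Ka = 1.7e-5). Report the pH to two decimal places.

pKa = −log(1.7 × 10^-5) = 4.770
pH = pKa + log([A⁻]/[HA]) = 4.770 + log(0.097/0.06)
pH = 4.770 + (+0.209) = 4.98

pH = 4.98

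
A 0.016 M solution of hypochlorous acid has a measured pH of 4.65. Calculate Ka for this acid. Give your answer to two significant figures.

[H+] = 10^(-4.65) = 2.24 × 10^-5 M
At equilibrium [HA] = 0.016 − 2.24 × 10^-5 = 1.60 × 10^-2 M
Ka = [H+][A-]/[HA] = (2.24 × 10^-5)² / 1.60 × 10^-2 = 3.1 × 10^-8

Ka = 3.1 × 10^-8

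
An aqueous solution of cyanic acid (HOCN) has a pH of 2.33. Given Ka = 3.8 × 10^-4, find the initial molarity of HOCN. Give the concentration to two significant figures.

C₀ = 6.2 × 10^-2 M

[H+] = 10^(-2.33) = 4.68 × 10^-3 M = x
Ka = x²/(C₀ − x) ⇒ C₀ = x + x²/Ka
C₀ = 4.68 × 10^-3 + (4.68 × 10^-3)²/(3.8 × 10^-4) = 6.23 × 10^-2 M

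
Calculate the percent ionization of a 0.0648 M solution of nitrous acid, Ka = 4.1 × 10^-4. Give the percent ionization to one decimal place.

HNO2 ⇌ NO2- + H+; let x = [H+] at equilibrium.
Solve x² + 0.00041x − 2.66e-05 = 0 → x = 4.95 × 10^-3 M
% ionization = x/C₀ × 100% = 4.95 × 10^-3/0.0648 × 100% = 7.6%

7.6%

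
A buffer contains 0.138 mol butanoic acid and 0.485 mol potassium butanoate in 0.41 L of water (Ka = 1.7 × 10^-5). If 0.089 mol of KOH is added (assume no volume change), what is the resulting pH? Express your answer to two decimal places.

After neutralization: n(CH3(CH2)2COOH) = 0.049 mol, n(CH3(CH2)2COO-) = 0.574 mol.
pKa = −log(1.7 × 10^-5) = 4.770
pH = pKa + log(n_CH3(CH2)2COO-/n_CH3(CH2)2COOH) = 4.770 + log(0.574/0.049) = 4.770 + (+1.069)

pH = 5.84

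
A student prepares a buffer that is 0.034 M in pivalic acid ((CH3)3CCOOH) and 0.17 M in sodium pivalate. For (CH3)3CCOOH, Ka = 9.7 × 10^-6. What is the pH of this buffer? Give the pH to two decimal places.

pKa = −log(9.7 × 10^-6) = 5.013
Henderson–Hasselbalch: pH = pKa + log([(CH3)3CCOO-]/[(CH3)3CCOOH]) = 5.013 + log(0.17/0.034)
pH = 5.013 + (+0.699) = 5.71

pH = 5.71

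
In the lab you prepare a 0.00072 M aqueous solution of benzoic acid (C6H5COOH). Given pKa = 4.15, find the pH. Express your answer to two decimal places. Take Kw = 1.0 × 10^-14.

pH = 3.71

C6H5COOH ⇌ C6H5COO- + H+
Ka = 10^(−4.15) = 7.08 × 10^-5
From the ICE table, Ka = [H+]²/(0.00072 − [H+]) = 7.08 × 10^-5.
[H+] is not negligible relative to C₀; solve [H+]² + 7.08e-05·[H+] − 5.1e-08 = 0.
[H+] = (−Ka + √(Ka² + 4·Ka·C₀))/2 = 1.93 × 10^-4 M
pH = −log[H+] = −log(1.93 × 10^-4) = 3.71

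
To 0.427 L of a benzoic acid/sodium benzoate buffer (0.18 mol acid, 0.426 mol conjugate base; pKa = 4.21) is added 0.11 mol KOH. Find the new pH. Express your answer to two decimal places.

OH- converts C6H5COOH to C6H5COO-: C6H5COOH → 0.07 mol, C6H5COO- → 0.536 mol.
pH = pKa + log(n_C6H5COO-/n_C6H5COOH) = 4.21 + log(0.536/0.07) = 4.21 + (+0.884)

pH = 5.09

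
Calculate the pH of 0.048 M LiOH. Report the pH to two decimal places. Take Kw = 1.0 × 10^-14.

pH = 12.68

LiOH is a strong base; [OH-] = 0.048 M.
pOH = -log(0.048) = 1.32
pH = 14.00 - 1.32 = 12.68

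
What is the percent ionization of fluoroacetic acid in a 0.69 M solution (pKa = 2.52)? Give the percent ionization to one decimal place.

6.4%

FCH2COOH ⇌ FCH2COO- + H+; let x = [H+] at equilibrium.
Ka = 10^(−2.52) = 3.02 × 10^-3
Ka = x²/(C₀ − x); solving the quadratic gives x = 4.42 × 10^-2 M.
Fraction ionized = 4.42 × 10^-2 / 0.69 = 0.0641 → 6.4%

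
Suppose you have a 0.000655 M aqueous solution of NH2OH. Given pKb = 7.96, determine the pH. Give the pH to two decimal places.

NH2OH + H2O ⇌ NH3OH+ + OH-
Kb = 10^(−7.96) = 1.10 × 10^-8
From the ICE table, Kb = [OH-]²/(0.000655 − [OH-]) = 1.10 × 10^-8.
Since Kb ≪ C₀, [OH-] ≈ √(Kb·C₀) = 2.68 × 10^-6 M.
Check: 0.41% ionized — well under 5%, approximation valid.
pOH = −log(2.68 × 10^-6) = 5.57; pH = 14.00 − 5.57 = 8.43

pH = 8.43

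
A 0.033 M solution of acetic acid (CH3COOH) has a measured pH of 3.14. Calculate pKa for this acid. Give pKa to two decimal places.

[H+] = 10^(-3.14) = 7.24 × 10^-4 M
At equilibrium [HA] = 0.033 − 7.24 × 10^-4 = 3.23 × 10^-2 M
Ka = [H+][A-]/[HA] = (7.24 × 10^-4)² / 3.23 × 10^-2 = 1.62 × 10^-5
pKa = -log(1.62 × 10^-5) = 4.79

pKa = 4.79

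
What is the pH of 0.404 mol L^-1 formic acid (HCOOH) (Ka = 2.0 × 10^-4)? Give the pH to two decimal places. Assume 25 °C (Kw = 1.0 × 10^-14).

HCOOH ⇌ HCOO- + H+
Ka = [H+]²/(0.404 − [H+]) = 2.0 × 10^-4
Since Ka ≪ C₀, [H+] ≈ √(Ka·C₀) = 8.99 × 10^-3 M.
([H+]/C₀ = 2.2% < 5%, so the approximation holds.)
pH = −log[H+] = −log(8.99 × 10^-3) = 2.05

pH = 2.05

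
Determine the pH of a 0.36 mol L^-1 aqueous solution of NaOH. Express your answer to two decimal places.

NaOH is a strong base; [OH-] = 0.36 M.
pOH = -log(0.36) = 0.44
pH = 14.00 - 0.44 = 13.56

pH = 13.56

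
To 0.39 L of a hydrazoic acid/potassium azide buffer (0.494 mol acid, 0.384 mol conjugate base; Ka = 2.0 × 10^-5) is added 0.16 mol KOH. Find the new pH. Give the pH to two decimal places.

pH = 4.91

OH- converts HN3 to N3-: HN3 → 0.334 mol, N3- → 0.544 mol.
pKa = −log(2.0 × 10^-5) = 4.699
Henderson–Hasselbalch with mole ratio 0.544/0.334: pH = 4.699 + (+0.212)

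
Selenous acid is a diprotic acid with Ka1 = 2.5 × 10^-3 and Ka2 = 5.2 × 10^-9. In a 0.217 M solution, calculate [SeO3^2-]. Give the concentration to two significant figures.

First ionization gives [H+] ≈ [HSeO3-] = 2.21 × 10^-2 M.
Second step: Ka2 = [H+][SeO3^2-]/[HSeO3-] ≈ [SeO3^2-] (since [H+] ≈ [HSeO3-]).
So [SeO3^2-] ≈ Ka2.

5.2 × 10^-9 M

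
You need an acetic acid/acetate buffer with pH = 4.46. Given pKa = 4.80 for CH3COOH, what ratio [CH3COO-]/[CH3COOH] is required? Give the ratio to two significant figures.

pH = pKa + log(r) ⇒ log(r) = 4.46 − 4.80 = -0.34
r = [CH3COO-]/[CH3COOH] = 10^(-0.34) = 0.457

ratio = 0.46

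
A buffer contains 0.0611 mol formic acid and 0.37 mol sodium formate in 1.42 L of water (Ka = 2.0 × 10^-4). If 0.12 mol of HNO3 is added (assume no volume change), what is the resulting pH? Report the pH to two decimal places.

pH = 3.84

Added H+ converts HCOO- to HCOOH: HCOOH → 0.181 mol, HCOO- → 0.25 mol.
pKa = −log(2.0 × 10^-4) = 3.699
Henderson–Hasselbalch with mole ratio 0.25/0.181: pH = 3.699 + (+0.140)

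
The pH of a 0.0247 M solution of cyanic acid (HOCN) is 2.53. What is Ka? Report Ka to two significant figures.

[H+] = 10^(-2.53) = 2.95 × 10^-3 M
At equilibrium [HA] = 0.0247 − 2.95 × 10^-3 = 2.17 × 10^-2 M
Ka = [H+][A-]/[HA] = (2.95 × 10^-3)² / 2.17 × 10^-2 = 4.0 × 10^-4

Ka = 4.0 × 10^-4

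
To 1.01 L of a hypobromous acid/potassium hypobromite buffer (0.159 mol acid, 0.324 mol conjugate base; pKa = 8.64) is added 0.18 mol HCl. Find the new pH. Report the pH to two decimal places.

pH = 8.27

Added H+ converts OBr- to HOBr: HOBr → 0.339 mol, OBr- → 0.144 mol.
Henderson–Hasselbalch with mole ratio 0.144/0.339: pH = 8.64 + (-0.372)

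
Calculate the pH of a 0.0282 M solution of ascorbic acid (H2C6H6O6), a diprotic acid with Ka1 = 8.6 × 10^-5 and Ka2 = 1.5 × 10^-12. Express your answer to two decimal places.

Ka1 ≫ Ka2, so treat the first dissociation as the only significant source of H+.
Ka1 = x²/(0.0282 − x) = 8.6 × 10^-5
Solving the quadratic: x = (−Ka1 + √(Ka1² + 4·Ka1·C₀))/2 = 1.51 × 10^-3 M
pH = −log(1.51 × 10^-3) = 2.82

pH = 2.82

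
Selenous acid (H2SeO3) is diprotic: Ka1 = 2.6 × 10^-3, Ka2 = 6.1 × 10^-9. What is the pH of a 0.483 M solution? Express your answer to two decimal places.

pH = 1.47

Ka1 ≫ Ka2, so treat the first dissociation as the only significant source of H+.
Ka1 = x²/(0.483 − x) = 2.6 × 10^-3
Solving the quadratic: x = (−Ka1 + √(Ka1² + 4·Ka1·C₀))/2 = 3.42 × 10^-2 M
pH = −log(3.42 × 10^-2) = 1.47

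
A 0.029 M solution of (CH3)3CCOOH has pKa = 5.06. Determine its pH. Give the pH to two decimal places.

(CH3)3CCOOH ⇌ (CH3)3CCOO- + H+
Ka = 10^(−5.06) = 8.71 × 10^-6
From the ICE table, Ka = x²/(0.029 − x) = 8.71 × 10^-6.
Neglecting x in the denominator: x = √(8.71 × 10^-6 × 0.029) = 5.03 × 10^-4 M
pH = −log(5.03 × 10^-4) = 3.30

pH = 3.30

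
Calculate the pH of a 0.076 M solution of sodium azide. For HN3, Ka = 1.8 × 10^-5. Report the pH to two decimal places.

pH = 8.81

N3- is the conjugate base of the weak acid HN3.
Kb = Kw/Ka = 1.0×10^-14 / 1.8 × 10^-5 = 5.56 × 10^-10
From the ICE table, Kb = [OH-]²/(0.076 − [OH-]) = 5.56 × 10^-10.
Assume [OH-] ≪ 0.076: [OH-] ≈ √(5.56 × 10^-10 × 0.076) = 6.50 × 10^-6 M
([OH-]/C₀ = 0.0086% < 5%, so the approximation holds.)
pOH = −log(6.50 × 10^-6) = 5.19; pH = 14.00 − 5.19 = 8.81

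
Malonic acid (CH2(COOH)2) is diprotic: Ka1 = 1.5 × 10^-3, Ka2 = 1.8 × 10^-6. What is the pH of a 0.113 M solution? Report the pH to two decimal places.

Since Ka1 ≫ Ka2, the first ionization dominates [H+].
Ka1 = x²/(0.113 − x) = 1.5 × 10^-3
Solving the quadratic: x = (−Ka1 + √(Ka1² + 4·Ka1·C₀))/2 = 1.23 × 10^-2 M
pH = −log(1.23 × 10^-2) = 1.91

pH = 1.91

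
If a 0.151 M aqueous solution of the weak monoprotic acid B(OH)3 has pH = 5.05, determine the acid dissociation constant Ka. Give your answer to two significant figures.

[H+] = 10^(-5.05) = 8.91 × 10^-6 M
At equilibrium [HA] = 0.151 − 8.91 × 10^-6 = 1.51 × 10^-1 M
Ka = [H+][A-]/[HA] = (8.91 × 10^-6)² / 1.51 × 10^-1 = 5.3 × 10^-10

Ka = 5.3 × 10^-10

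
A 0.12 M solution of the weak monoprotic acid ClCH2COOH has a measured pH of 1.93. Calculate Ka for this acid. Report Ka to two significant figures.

Ka = 1.3 × 10^-3

[H+] = 10^(-1.93) = 1.17 × 10^-2 M
At equilibrium [HA] = 0.12 − 1.17 × 10^-2 = 1.08 × 10^-1 M
Ka = [H+][A-]/[HA] = (1.17 × 10^-2)² / 1.08 × 10^-1 = 1.3 × 10^-3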